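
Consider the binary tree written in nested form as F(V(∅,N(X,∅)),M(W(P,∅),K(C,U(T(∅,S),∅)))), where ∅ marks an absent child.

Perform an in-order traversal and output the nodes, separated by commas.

V, X, N, F, P, W, M, C, K, T, S, U

In-order visits the left subtree, then the node, then the right subtree.
At F: go left to V.
  At V: no left child.
  Visit V.
  At V: go right to N.
    At N: go left to X.
      X is a leaf — visit X.
    Visit N.
    At N: no right child.
Visit F.
At F: go right to M.
  At M: go left to W.
    At W: go left to P.
      P is a leaf — visit P.
    Visit W.
    At W: no right child.
  Visit M.
  At M: go right to K.
    At K: go left to C.
      C is a leaf — visit C.
    Visit K.
    At K: go right to U.
      At U: go left to T.
        At T: no left child.
        Visit T.
        At T: go right to S.
          S is a leaf — visit S.
      Visit U.
      At U: no right child.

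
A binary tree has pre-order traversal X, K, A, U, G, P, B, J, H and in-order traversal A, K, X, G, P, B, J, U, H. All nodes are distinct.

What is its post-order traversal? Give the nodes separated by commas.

A, K, J, B, P, G, H, U, X

The first element of pre-order is the root; it splits in-order into left and right subtrees.
Root X: left subtree has 2 nodes {A, K}, right has 6 {G, P, B, J, U, H}.
  Root K: left subtree has 1 node {A}, right has 0 { }.
  Root U: left subtree has 4 nodes {G, P, B, J}, right has 1 {H}.
    Root G: left subtree has 0 nodes { }, right has 3 {P, B, J}.
      Root P: left subtree has 0 nodes { }, right has 2 {B, J}.
        Root B: left subtree has 0 nodes { }, right has 1 {J}.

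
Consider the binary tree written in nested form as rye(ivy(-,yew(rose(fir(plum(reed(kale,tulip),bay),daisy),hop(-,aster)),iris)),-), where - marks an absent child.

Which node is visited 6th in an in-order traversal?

In-order visits the left subtree, then the node, then the right subtree.
At rye: go left to ivy.
  At ivy: no left child.
  Visit ivy.
  At ivy: go right to yew.
    At yew: go left to rose.
      At rose: go left to fir.
        At fir: go left to plum.
          At plum: go left to reed.
            At reed: go left to kale.
              kale is a leaf — visit kale.
            Visit reed.
            At reed: go right to tulip.
              tulip is a leaf — visit tulip.
          Visit plum.
          At plum: go right to bay.
            bay is a leaf — visit bay.
        Visit fir.
        At fir: go right to daisy.
          daisy is a leaf — visit daisy.
      Visit rose.
      At rose: go right to hop.
        At hop: no left child.
        Visit hop.
        At hop: go right to aster.
          aster is a leaf — visit aster.
    Visit yew.
    At yew: go right to iris.
      iris is a leaf — visit iris.
Visit rye.
At rye: no right child.
Full in-order sequence: ivy, kale, reed, tulip, plum, bay, fir, daisy, rose, hop, aster, yew, iris, rye.

bay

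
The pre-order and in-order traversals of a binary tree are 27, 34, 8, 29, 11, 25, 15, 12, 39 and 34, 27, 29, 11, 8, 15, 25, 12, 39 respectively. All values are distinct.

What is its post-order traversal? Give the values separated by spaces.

The first element of pre-order is the root; it splits in-order into left and right subtrees.
Root 27: left subtree has 1 node {34}, right has 7 {29, 11, 8, 15, 25, 12, 39}.
  Root 8: left subtree has 2 nodes {29, 11}, right has 4 {15, 25, 12, 39}.
    Root 29: left subtree has 0 nodes { }, right has 1 {11}.
    Root 25: left subtree has 1 node {15}, right has 2 {12, 39}.
      Root 12: left subtree has 0 nodes { }, right has 1 {39}.

34 11 29 15 39 12 25 8 27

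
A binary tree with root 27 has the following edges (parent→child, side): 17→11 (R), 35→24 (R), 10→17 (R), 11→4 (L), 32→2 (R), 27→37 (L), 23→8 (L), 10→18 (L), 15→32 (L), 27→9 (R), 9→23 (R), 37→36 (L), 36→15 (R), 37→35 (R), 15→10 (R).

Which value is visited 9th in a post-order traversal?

Post-order visits the left subtree, then the right subtree, then the node.
At 27: go left to 37.
  At 37: go left to 36.
    At 36: no left child.
    At 36: go right to 15.
      At 15: go left to 32.
        At 32: no left child.
        At 32: go right to 2.
          2 is a leaf — visit 2.
        Visit 32.
      At 15: go right to 10.
        At 10: go left to 18.
          18 is a leaf — visit 18.
        At 10: go right to 17.
          At 17: no left child.
          At 17: go right to 11.
            At 11: go left to 4.
              4 is a leaf — visit 4.
            At 11: no right child.
            Visit 11.
          Visit 17.
        Visit 10.
      Visit 15.
    Visit 36.
  At 37: go right to 35.
    At 35: no left child.
    At 35: go right to 24.
      24 is a leaf — visit 24.
    Visit 35.
  Visit 37.
At 27: go right to 9.
  At 9: no left child.
  At 9: go right to 23.
    At 23: go left to 8.
      8 is a leaf — visit 8.
    At 23: no right child.
    Visit 23.
  Visit 9.
Visit 27.
Full post-order sequence: 2, 32, 18, 4, 11, 17, 10, 15, 36, 24, 35, 37, 8, 23, 9, 27.

36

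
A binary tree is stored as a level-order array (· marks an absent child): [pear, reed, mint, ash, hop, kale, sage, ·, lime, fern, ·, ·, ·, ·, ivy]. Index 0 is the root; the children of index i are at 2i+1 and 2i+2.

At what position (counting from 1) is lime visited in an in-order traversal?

2

In-order visits the left subtree, then the node, then the right subtree.
At pear: go left to reed.
  At reed: go left to ash.
    At ash: no left child.
    Visit ash.
    At ash: go right to lime.
      lime is a leaf — visit lime.
  Visit reed.
  At reed: go right to hop.
    At hop: go left to fern.
      fern is a leaf — visit fern.
    Visit hop.
    At hop: no right child.
Visit pear.
At pear: go right to mint.
  At mint: go left to kale.
    kale is a leaf — visit kale.
  Visit mint.
  At mint: go right to sage.
    At sage: no left child.
    Visit sage.
    At sage: go right to ivy.
      ivy is a leaf — visit ivy.
Full in-order sequence: ash, lime, reed, fern, hop, pear, kale, mint, sage, ivy.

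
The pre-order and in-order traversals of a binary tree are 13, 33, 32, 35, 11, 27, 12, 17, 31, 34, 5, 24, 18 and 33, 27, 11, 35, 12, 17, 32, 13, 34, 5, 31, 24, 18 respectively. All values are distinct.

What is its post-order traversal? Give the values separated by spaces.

The first element of pre-order is the root; it splits in-order into left and right subtrees.
Root 13: left subtree has 7 nodes {33, 27, 11, 35, 12, 17, 32}, right has 5 {34, 5, 31, 24, 18}.
  Root 33: left subtree has 0 nodes { }, right has 6 {27, 11, 35, 12, 17, 32}.
    Root 32: left subtree has 5 nodes {27, 11, 35, 12, 17}, right has 0 { }.
      Root 35: left subtree has 2 nodes {27, 11}, right has 2 {12, 17}.
        Root 11: left subtree has 1 node {27}, right has 0 { }.
        Root 12: left subtree has 0 nodes { }, right has 1 {17}.
  Root 31: left subtree has 2 nodes {34, 5}, right has 2 {24, 18}.
    Root 34: left subtree has 0 nodes { }, right has 1 {5}.
    Root 24: left subtree has 0 nodes { }, right has 1 {18}.

27 11 17 12 35 32 33 5 34 18 24 31 13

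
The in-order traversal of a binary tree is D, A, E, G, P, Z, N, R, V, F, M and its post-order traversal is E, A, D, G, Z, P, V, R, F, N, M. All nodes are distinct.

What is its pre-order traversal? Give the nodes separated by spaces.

The last element of post-order is the root; it splits in-order into left and right subtrees.
Root M: left subtree has 10 nodes {D, A, E, G, P, Z, N, R, V, F}, right has 0 { }.
  Root N: left subtree has 6 nodes {D, A, E, G, P, Z}, right has 3 {R, V, F}.
    Root P: left subtree has 4 nodes {D, A, E, G}, right has 1 {Z}.
      Root G: left subtree has 3 nodes {D, A, E}, right has 0 { }.
        Root D: left subtree has 0 nodes { }, right has 2 {A, E}.
          Root A: left subtree has 0 nodes { }, right has 1 {E}.
    Root F: left subtree has 2 nodes {R, V}, right has 0 { }.
      Root R: left subtree has 0 nodes { }, right has 1 {V}.

M N P G D A E Z F R V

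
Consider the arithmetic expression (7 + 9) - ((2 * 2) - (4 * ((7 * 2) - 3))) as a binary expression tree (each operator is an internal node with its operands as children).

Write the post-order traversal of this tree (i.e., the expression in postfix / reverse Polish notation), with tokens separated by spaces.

7 9 + 2 2 * 4 7 2 * 3 - * - -

Post-order on an expression tree gives postfix notation: for each operator, emit left operand, right operand, then the operator.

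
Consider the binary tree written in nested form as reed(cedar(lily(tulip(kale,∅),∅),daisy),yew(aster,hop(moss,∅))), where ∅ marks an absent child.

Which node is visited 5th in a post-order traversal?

cedar

Post-order visits the left subtree, then the right subtree, then the node.
At reed: go left to cedar.
  At cedar: go left to lily.
    At lily: go left to tulip.
      At tulip: go left to kale.
        kale is a leaf — visit kale.
      At tulip: no right child.
      Visit tulip.
    At lily: no right child.
    Visit lily.
  At cedar: go right to daisy.
    daisy is a leaf — visit daisy.
  Visit cedar.
At reed: go right to yew.
  At yew: go left to aster.
    aster is a leaf — visit aster.
  At yew: go right to hop.
    At hop: go left to moss.
      moss is a leaf — visit moss.
    At hop: no right child.
    Visit hop.
  Visit yew.
Visit reed.
Full post-order sequence: kale, tulip, lily, daisy, cedar, aster, moss, hop, yew, reed.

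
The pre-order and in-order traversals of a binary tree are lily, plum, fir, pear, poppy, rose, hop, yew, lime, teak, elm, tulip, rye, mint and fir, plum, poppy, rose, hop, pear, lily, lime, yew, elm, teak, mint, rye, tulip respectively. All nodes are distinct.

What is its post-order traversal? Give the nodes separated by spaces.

fir hop rose poppy pear plum lime elm mint rye tulip teak yew lily

The first element of pre-order is the root; it splits in-order into left and right subtrees.
Root lily: left subtree has 6 nodes {fir, plum, poppy, rose, hop, pear}, right has 7 {lime, yew, elm, teak, mint, rye, tulip}.
  Root plum: left subtree has 1 node {fir}, right has 4 {poppy, rose, hop, pear}.
    Root pear: left subtree has 3 nodes {poppy, rose, hop}, right has 0 { }.
      Root poppy: left subtree has 0 nodes { }, right has 2 {rose, hop}.
        Root rose: left subtree has 0 nodes { }, right has 1 {hop}.
  Root yew: left subtree has 1 node {lime}, right has 5 {elm, teak, mint, rye, tulip}.
    Root teak: left subtree has 1 node {elm}, right has 3 {mint, rye, tulip}.
      Root tulip: left subtree has 2 nodes {mint, rye}, right has 0 { }.
        Root rye: left subtree has 1 node {mint}, right has 0 { }.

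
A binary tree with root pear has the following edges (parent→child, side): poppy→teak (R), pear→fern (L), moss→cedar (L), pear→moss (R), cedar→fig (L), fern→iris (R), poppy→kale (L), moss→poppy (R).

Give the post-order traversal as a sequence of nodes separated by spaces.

iris fern fig cedar kale teak poppy moss pear

Post-order visits the left subtree, then the right subtree, then the node.
At pear: go left to fern.
  At fern: no left child.
  At fern: go right to iris.
    iris is a leaf — visit iris.
  Visit fern.
At pear: go right to moss.
  At moss: go left to cedar.
    At cedar: go left to fig.
      fig is a leaf — visit fig.
    At cedar: no right child.
    Visit cedar.
  At moss: go right to poppy.
    At poppy: go left to kale.
      kale is a leaf — visit kale.
    At poppy: go right to teak.
      teak is a leaf — visit teak.
    Visit poppy.
  Visit moss.
Visit pear.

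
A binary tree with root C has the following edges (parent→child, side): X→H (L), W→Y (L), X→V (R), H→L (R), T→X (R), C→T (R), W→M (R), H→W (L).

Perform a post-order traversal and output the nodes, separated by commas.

Post-order visits the left subtree, then the right subtree, then the node.
At C: no left child.
At C: go right to T.
  At T: no left child.
  At T: go right to X.
    At X: go left to H.
      At H: go left to W.
        At W: go left to Y.
          Y is a leaf — visit Y.
        At W: go right to M.
          M is a leaf — visit M.
        Visit W.
      At H: go right to L.
        L is a leaf — visit L.
      Visit H.
    At X: go right to V.
      V is a leaf — visit V.
    Visit X.
  Visit T.
Visit C.

Y, M, W, L, H, V, X, T, C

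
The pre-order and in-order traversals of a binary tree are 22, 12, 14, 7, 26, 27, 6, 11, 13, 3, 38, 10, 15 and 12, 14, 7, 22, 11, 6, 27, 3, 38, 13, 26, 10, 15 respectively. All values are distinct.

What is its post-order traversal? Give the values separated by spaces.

The first element of pre-order is the root; it splits in-order into left and right subtrees.
Root 22: left subtree has 3 nodes {12, 14, 7}, right has 9 {11, 6, 27, 3, 38, 13, 26, 10, 15}.
  Root 12: left subtree has 0 nodes { }, right has 2 {14, 7}.
    Root 14: left subtree has 0 nodes { }, right has 1 {7}.
  Root 26: left subtree has 6 nodes {11, 6, 27, 3, 38, 13}, right has 2 {10, 15}.
    Root 27: left subtree has 2 nodes {11, 6}, right has 3 {3, 38, 13}.
      Root 6: left subtree has 1 node {11}, right has 0 { }.
      Root 13: left subtree has 2 nodes {3, 38}, right has 0 { }.
        Root 3: left subtree has 0 nodes { }, right has 1 {38}.
    Root 10: left subtree has 0 nodes { }, right has 1 {15}.

7 14 12 11 6 38 3 13 27 15 10 26 22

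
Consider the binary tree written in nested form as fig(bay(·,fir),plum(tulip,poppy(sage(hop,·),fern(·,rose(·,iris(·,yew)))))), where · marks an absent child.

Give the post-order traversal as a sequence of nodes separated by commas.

Post-order visits the left subtree, then the right subtree, then the node.
At fig: go left to bay.
  At bay: no left child.
  At bay: go right to fir.
    fir is a leaf — visit fir.
  Visit bay.
At fig: go right to plum.
  At plum: go left to tulip.
    tulip is a leaf — visit tulip.
  At plum: go right to poppy.
    At poppy: go left to sage.
      At sage: go left to hop.
        hop is a leaf — visit hop.
      At sage: no right child.
      Visit sage.
    At poppy: go right to fern.
      At fern: no left child.
      At fern: go right to rose.
        At rose: no left child.
        At rose: go right to iris.
          At iris: no left child.
          At iris: go right to yew.
            yew is a leaf — visit yew.
          Visit iris.
        Visit rose.
      Visit fern.
    Visit poppy.
  Visit plum.
Visit fig.

fir, bay, tulip, hop, sage, yew, iris, rose, fern, poppy, plum, fig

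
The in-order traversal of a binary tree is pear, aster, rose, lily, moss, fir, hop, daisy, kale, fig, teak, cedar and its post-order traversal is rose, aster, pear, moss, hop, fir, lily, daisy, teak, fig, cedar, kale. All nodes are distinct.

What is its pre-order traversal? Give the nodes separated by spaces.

kale daisy lily pear aster rose fir moss hop cedar fig teak

The last element of post-order is the root; it splits in-order into left and right subtrees.
Root kale: left subtree has 8 nodes {pear, aster, rose, lily, moss, fir, hop, daisy}, right has 3 {fig, teak, cedar}.
  Root daisy: left subtree has 7 nodes {pear, aster, rose, lily, moss, fir, hop}, right has 0 { }.
    Root lily: left subtree has 3 nodes {pear, aster, rose}, right has 3 {moss, fir, hop}.
      Root pear: left subtree has 0 nodes { }, right has 2 {aster, rose}.
        Root aster: left subtree has 0 nodes { }, right has 1 {rose}.
      Root fir: left subtree has 1 node {moss}, right has 1 {hop}.
  Root cedar: left subtree has 2 nodes {fig, teak}, right has 0 { }.
    Root fig: left subtree has 0 nodes { }, right has 1 {teak}.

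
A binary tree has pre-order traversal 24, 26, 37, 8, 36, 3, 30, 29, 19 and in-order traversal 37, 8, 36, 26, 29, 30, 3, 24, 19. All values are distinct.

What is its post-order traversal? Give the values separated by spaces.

36 8 37 29 30 3 26 19 24

The first element of pre-order is the root; it splits in-order into left and right subtrees.
Root 24: left subtree has 7 nodes {37, 8, 36, 26, 29, 30, 3}, right has 1 {19}.
  Root 26: left subtree has 3 nodes {37, 8, 36}, right has 3 {29, 30, 3}.
    Root 37: left subtree has 0 nodes { }, right has 2 {8, 36}.
      Root 8: left subtree has 0 nodes { }, right has 1 {36}.
    Root 3: left subtree has 2 nodes {29, 30}, right has 0 { }.
      Root 30: left subtree has 1 node {29}, right has 0 { }.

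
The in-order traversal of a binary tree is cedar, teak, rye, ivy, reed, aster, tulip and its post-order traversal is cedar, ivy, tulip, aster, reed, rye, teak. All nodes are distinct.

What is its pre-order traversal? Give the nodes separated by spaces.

teak cedar rye reed ivy aster tulip

The last element of post-order is the root; it splits in-order into left and right subtrees.
Root teak: left subtree has 1 node {cedar}, right has 5 {rye, ivy, reed, aster, tulip}.
  Root rye: left subtree has 0 nodes { }, right has 4 {ivy, reed, aster, tulip}.
    Root reed: left subtree has 1 node {ivy}, right has 2 {aster, tulip}.
      Root aster: left subtree has 0 nodes { }, right has 1 {tulip}.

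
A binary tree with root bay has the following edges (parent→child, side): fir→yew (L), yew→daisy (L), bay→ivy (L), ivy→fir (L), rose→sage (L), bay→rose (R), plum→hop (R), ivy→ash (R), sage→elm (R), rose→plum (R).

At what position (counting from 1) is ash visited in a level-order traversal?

Level-order visits nodes level by level from the root, left to right within each level.
Level 0: bay
Level 1: ivy, rose
Level 2: fir, ash, sage, plum
Level 3: yew, elm, hop
Level 4: daisy
Full level-order sequence: bay, ivy, rose, fir, ash, sage, plum, yew, elm, hop, daisy.

5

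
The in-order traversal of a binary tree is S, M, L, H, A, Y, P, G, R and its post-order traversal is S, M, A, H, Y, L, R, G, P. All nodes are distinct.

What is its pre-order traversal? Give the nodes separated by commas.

The last element of post-order is the root; it splits in-order into left and right subtrees.
Root P: left subtree has 6 nodes {S, M, L, H, A, Y}, right has 2 {G, R}.
  Root L: left subtree has 2 nodes {S, M}, right has 3 {H, A, Y}.
    Root M: left subtree has 1 node {S}, right has 0 { }.
    Root Y: left subtree has 2 nodes {H, A}, right has 0 { }.
      Root H: left subtree has 0 nodes { }, right has 1 {A}.
  Root G: left subtree has 0 nodes { }, right has 1 {R}.

P, L, M, S, Y, H, A, G, R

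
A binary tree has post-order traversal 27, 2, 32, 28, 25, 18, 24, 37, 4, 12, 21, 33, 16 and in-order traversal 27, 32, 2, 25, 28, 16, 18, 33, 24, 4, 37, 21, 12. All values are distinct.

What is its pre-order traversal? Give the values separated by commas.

The last element of post-order is the root; it splits in-order into left and right subtrees.
Root 16: left subtree has 5 nodes {27, 32, 2, 25, 28}, right has 7 {18, 33, 24, 4, 37, 21, 12}.
  Root 25: left subtree has 3 nodes {27, 32, 2}, right has 1 {28}.
    Root 32: left subtree has 1 node {27}, right has 1 {2}.
  Root 33: left subtree has 1 node {18}, right has 5 {24, 4, 37, 21, 12}.
    Root 21: left subtree has 3 nodes {24, 4, 37}, right has 1 {12}.
      Root 4: left subtree has 1 node {24}, right has 1 {37}.

16, 25, 32, 27, 2, 28, 33, 18, 21, 4, 24, 37, 12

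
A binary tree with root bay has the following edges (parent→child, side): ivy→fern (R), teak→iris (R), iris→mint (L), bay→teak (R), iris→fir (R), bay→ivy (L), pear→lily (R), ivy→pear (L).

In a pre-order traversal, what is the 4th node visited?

Pre-order visits the node, then its left subtree, then its right subtree.
Visit bay.
At bay: go left to ivy.
  Visit ivy.
  At ivy: go left to pear.
    Visit pear.
    At pear: no left child.
    At pear: go right to lily.
      lily is a leaf — visit lily.
  At ivy: go right to fern.
    fern is a leaf — visit fern.
At bay: go right to teak.
  Visit teak.
  At teak: no left child.
  At teak: go right to iris.
    Visit iris.
    At iris: go left to mint.
      mint is a leaf — visit mint.
    At iris: go right to fir.
      fir is a leaf — visit fir.
Full pre-order sequence: bay, ivy, pear, lily, fern, teak, iris, mint, fir.

lily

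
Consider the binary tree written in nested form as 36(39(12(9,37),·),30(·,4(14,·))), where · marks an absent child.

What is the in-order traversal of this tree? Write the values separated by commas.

In-order visits the left subtree, then the node, then the right subtree.
At 36: go left to 39.
  At 39: go left to 12.
    At 12: go left to 9.
      9 is a leaf — visit 9.
    Visit 12.
    At 12: go right to 37.
      37 is a leaf — visit 37.
  Visit 39.
  At 39: no right child.
Visit 36.
At 36: go right to 30.
  At 30: no left child.
  Visit 30.
  At 30: go right to 4.
    At 4: go left to 14.
      14 is a leaf — visit 14.
    Visit 4.
    At 4: no right child.

9, 12, 37, 39, 36, 30, 14, 4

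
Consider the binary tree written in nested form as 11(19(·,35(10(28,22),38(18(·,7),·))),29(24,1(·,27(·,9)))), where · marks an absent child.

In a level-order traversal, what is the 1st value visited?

11

Level-order visits nodes level by level from the root, left to right within each level.
Level 0: 11
Level 1: 19, 29
Level 2: 35, 24, 1
Level 3: 10, 38, 27
Level 4: 28, 22, 18, 9
Level 5: 7
Full level-order sequence: 11, 19, 29, 35, 24, 1, 10, 38, 27, 28, 22, 18, 9, 7.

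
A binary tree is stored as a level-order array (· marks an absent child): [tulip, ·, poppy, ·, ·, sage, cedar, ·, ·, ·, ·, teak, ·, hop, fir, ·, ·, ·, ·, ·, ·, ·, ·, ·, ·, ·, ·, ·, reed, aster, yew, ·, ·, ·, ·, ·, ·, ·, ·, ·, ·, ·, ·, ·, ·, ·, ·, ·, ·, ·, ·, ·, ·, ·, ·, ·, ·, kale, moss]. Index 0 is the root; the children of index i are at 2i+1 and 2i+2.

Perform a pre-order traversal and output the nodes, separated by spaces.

Pre-order visits the node, then its left subtree, then its right subtree.
Visit tulip.
At tulip: no left child.
At tulip: go right to poppy.
  Visit poppy.
  At poppy: go left to sage.
    Visit sage.
    At sage: go left to teak.
      teak is a leaf — visit teak.
    At sage: no right child.
  At poppy: go right to cedar.
    Visit cedar.
    At cedar: go left to hop.
      Visit hop.
      At hop: no left child.
      At hop: go right to reed.
        Visit reed.
        At reed: go left to kale.
          kale is a leaf — visit kale.
        At reed: go right to moss.
          moss is a leaf — visit moss.
    At cedar: go right to fir.
      Visit fir.
      At fir: go left to aster.
        aster is a leaf — visit aster.
      At fir: go right to yew.
        yew is a leaf — visit yew.

tulip poppy sage teak cedar hop reed kale moss fir aster yew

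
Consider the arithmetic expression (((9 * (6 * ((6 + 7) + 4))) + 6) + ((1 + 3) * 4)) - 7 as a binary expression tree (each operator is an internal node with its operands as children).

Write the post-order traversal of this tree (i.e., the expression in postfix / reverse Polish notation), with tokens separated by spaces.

9 6 6 7 + 4 + * * 6 + 1 3 + 4 * + 7 -

Post-order on an expression tree gives postfix notation: for each operator, emit left operand, right operand, then the operator.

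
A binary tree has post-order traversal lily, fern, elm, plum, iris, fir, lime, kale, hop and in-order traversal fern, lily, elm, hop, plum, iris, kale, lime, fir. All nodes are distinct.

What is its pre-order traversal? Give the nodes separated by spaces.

hop elm fern lily kale iris plum lime fir

The last element of post-order is the root; it splits in-order into left and right subtrees.
Root hop: left subtree has 3 nodes {fern, lily, elm}, right has 5 {plum, iris, kale, lime, fir}.
  Root elm: left subtree has 2 nodes {fern, lily}, right has 0 { }.
    Root fern: left subtree has 0 nodes { }, right has 1 {lily}.
  Root kale: left subtree has 2 nodes {plum, iris}, right has 2 {lime, fir}.
    Root iris: left subtree has 1 node {plum}, right has 0 { }.
    Root lime: left subtree has 0 nodes { }, right has 1 {fir}.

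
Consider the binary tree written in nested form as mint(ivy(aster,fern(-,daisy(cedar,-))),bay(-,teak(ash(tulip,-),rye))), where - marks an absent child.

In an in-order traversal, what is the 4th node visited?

cedar

In-order visits the left subtree, then the node, then the right subtree.
At mint: go left to ivy.
  At ivy: go left to aster.
    aster is a leaf — visit aster.
  Visit ivy.
  At ivy: go right to fern.
    At fern: no left child.
    Visit fern.
    At fern: go right to daisy.
      At daisy: go left to cedar.
        cedar is a leaf — visit cedar.
      Visit daisy.
      At daisy: no right child.
Visit mint.
At mint: go right to bay.
  At bay: no left child.
  Visit bay.
  At bay: go right to teak.
    At teak: go left to ash.
      At ash: go left to tulip.
        tulip is a leaf — visit tulip.
      Visit ash.
      At ash: no right child.
    Visit teak.
    At teak: go right to rye.
      rye is a leaf — visit rye.
Full in-order sequence: aster, ivy, fern, cedar, daisy, mint, bay, tulip, ash, teak, rye.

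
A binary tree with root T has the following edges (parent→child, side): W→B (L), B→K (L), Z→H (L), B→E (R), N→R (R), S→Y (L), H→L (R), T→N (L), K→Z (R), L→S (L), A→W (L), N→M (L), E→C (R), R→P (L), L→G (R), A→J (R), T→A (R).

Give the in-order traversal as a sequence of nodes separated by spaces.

M N P R T K H Y S L G Z B E C W A J

In-order visits the left subtree, then the node, then the right subtree.
At T: go left to N.
  At N: go left to M.
    M is a leaf — visit M.
  Visit N.
  At N: go right to R.
    At R: go left to P.
      P is a leaf — visit P.
    Visit R.
    At R: no right child.
Visit T.
At T: go right to A.
  At A: go left to W.
    At W: go left to B.
      At B: go left to K.
        At K: no left child.
        Visit K.
        At K: go right to Z.
          At Z: go left to H.
            At H: no left child.
            Visit H.
            At H: go right to L.
              At L: go left to S.
                At S: go left to Y.
                  Y is a leaf — visit Y.
                Visit S.
                At S: no right child.
              Visit L.
              At L: go right to G.
                G is a leaf — visit G.
          Visit Z.
          At Z: no right child.
      Visit B.
      At B: go right to E.
        At E: no left child.
        Visit E.
        At E: go right to C.
          C is a leaf — visit C.
    Visit W.
    At W: no right child.
  Visit A.
  At A: go right to J.
    J is a leaf — visit J.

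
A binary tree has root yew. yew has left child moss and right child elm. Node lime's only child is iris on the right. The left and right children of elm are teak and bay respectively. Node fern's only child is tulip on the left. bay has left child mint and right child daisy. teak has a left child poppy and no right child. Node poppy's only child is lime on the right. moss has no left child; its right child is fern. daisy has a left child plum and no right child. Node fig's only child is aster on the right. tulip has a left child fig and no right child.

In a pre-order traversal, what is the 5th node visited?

Pre-order visits the node, then its left subtree, then its right subtree.
Visit yew.
At yew: go left to moss.
  Visit moss.
  At moss: no left child.
  At moss: go right to fern.
    Visit fern.
    At fern: go left to tulip.
      Visit tulip.
      At tulip: go left to fig.
        Visit fig.
        At fig: no left child.
        At fig: go right to aster.
          aster is a leaf — visit aster.
      At tulip: no right child.
    At fern: no right child.
At yew: go right to elm.
  Visit elm.
  At elm: go left to teak.
    Visit teak.
    At teak: go left to poppy.
      Visit poppy.
      At poppy: no left child.
      At poppy: go right to lime.
        Visit lime.
        At lime: no left child.
        At lime: go right to iris.
          iris is a leaf — visit iris.
    At teak: no right child.
  At elm: go right to bay.
    Visit bay.
    At bay: go left to mint.
      mint is a leaf — visit mint.
    At bay: go right to daisy.
      Visit daisy.
      At daisy: go left to plum.
        plum is a leaf — visit plum.
      At daisy: no right child.
Full pre-order sequence: yew, moss, fern, tulip, fig, aster, elm, teak, poppy, lime, iris, bay, mint, daisy, plum.

fig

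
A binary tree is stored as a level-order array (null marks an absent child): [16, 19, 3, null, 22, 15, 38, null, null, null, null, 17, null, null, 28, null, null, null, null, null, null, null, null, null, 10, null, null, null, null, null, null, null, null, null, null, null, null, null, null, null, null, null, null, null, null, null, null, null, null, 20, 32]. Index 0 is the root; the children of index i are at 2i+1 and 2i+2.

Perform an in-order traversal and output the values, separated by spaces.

19 22 16 17 20 10 32 15 3 38 28

In-order visits the left subtree, then the node, then the right subtree.
At 16: go left to 19.
  At 19: no left child.
  Visit 19.
  At 19: go right to 22.
    22 is a leaf — visit 22.
Visit 16.
At 16: go right to 3.
  At 3: go left to 15.
    At 15: go left to 17.
      At 17: no left child.
      Visit 17.
      At 17: go right to 10.
        At 10: go left to 20.
          20 is a leaf — visit 20.
        Visit 10.
        At 10: go right to 32.
          32 is a leaf — visit 32.
    Visit 15.
    At 15: no right child.
  Visit 3.
  At 3: go right to 38.
    At 38: no left child.
    Visit 38.
    At 38: go right to 28.
      28 is a leaf — visit 28.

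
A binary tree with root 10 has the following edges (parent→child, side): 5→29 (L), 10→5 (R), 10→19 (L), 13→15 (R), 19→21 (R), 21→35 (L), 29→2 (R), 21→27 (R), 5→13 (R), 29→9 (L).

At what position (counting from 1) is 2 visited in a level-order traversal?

10

Level-order visits nodes level by level from the root, left to right within each level.
Level 0: 10
Level 1: 19, 5
Level 2: 21, 29, 13
Level 3: 35, 27, 9, 2, 15
Full level-order sequence: 10, 19, 5, 21, 29, 13, 35, 27, 9, 2, 15.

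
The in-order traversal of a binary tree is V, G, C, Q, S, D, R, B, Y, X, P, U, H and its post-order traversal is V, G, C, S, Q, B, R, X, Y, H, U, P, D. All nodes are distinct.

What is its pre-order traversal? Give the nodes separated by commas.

D, Q, C, G, V, S, P, Y, R, B, X, U, H

The last element of post-order is the root; it splits in-order into left and right subtrees.
Root D: left subtree has 5 nodes {V, G, C, Q, S}, right has 7 {R, B, Y, X, P, U, H}.
  Root Q: left subtree has 3 nodes {V, G, C}, right has 1 {S}.
    Root C: left subtree has 2 nodes {V, G}, right has 0 { }.
      Root G: left subtree has 1 node {V}, right has 0 { }.
  Root P: left subtree has 4 nodes {R, B, Y, X}, right has 2 {U, H}.
    Root Y: left subtree has 2 nodes {R, B}, right has 1 {X}.
      Root R: left subtree has 0 nodes { }, right has 1 {B}.
    Root U: left subtree has 0 nodes { }, right has 1 {H}.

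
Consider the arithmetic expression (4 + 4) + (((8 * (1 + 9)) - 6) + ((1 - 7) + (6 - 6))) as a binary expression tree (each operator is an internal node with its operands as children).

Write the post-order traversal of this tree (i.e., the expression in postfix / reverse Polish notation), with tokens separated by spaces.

4 4 + 8 1 9 + * 6 - 1 7 - 6 6 - + + +

Post-order on an expression tree gives postfix notation: for each operator, emit left operand, right operand, then the operator.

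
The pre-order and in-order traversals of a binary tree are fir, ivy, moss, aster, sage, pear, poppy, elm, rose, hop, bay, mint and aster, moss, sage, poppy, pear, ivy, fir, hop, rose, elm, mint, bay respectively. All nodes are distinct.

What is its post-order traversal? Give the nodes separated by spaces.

aster poppy pear sage moss ivy hop rose mint bay elm fir

The first element of pre-order is the root; it splits in-order into left and right subtrees.
Root fir: left subtree has 6 nodes {aster, moss, sage, poppy, pear, ivy}, right has 5 {hop, rose, elm, mint, bay}.
  Root ivy: left subtree has 5 nodes {aster, moss, sage, poppy, pear}, right has 0 { }.
    Root moss: left subtree has 1 node {aster}, right has 3 {sage, poppy, pear}.
      Root sage: left subtree has 0 nodes { }, right has 2 {poppy, pear}.
        Root pear: left subtree has 1 node {poppy}, right has 0 { }.
  Root elm: left subtree has 2 nodes {hop, rose}, right has 2 {mint, bay}.
    Root rose: left subtree has 1 node {hop}, right has 0 { }.
    Root bay: left subtree has 1 node {mint}, right has 0 { }.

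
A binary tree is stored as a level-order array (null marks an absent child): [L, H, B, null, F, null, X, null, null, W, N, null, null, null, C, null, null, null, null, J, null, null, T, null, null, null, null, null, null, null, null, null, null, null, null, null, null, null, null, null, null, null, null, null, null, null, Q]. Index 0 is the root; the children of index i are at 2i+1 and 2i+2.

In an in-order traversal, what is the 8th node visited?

L

In-order visits the left subtree, then the node, then the right subtree.
At L: go left to H.
  At H: no left child.
  Visit H.
  At H: go right to F.
    At F: go left to W.
      At W: go left to J.
        J is a leaf — visit J.
      Visit W.
      At W: no right child.
    Visit F.
    At F: go right to N.
      At N: no left child.
      Visit N.
      At N: go right to T.
        At T: no left child.
        Visit T.
        At T: go right to Q.
          Q is a leaf — visit Q.
Visit L.
At L: go right to B.
  At B: no left child.
  Visit B.
  At B: go right to X.
    At X: no left child.
    Visit X.
    At X: go right to C.
      C is a leaf — visit C.
Full in-order sequence: H, J, W, F, N, T, Q, L, B, X, C.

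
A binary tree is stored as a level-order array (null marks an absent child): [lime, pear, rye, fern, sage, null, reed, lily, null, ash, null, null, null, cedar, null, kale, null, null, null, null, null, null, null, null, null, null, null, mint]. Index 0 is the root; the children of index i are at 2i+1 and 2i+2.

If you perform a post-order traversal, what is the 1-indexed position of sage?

5

Post-order visits the left subtree, then the right subtree, then the node.
At lime: go left to pear.
  At pear: go left to fern.
    At fern: go left to lily.
      At lily: go left to kale.
        kale is a leaf — visit kale.
      At lily: no right child.
      Visit lily.
    At fern: no right child.
    Visit fern.
  At pear: go right to sage.
    At sage: go left to ash.
      ash is a leaf — visit ash.
    At sage: no right child.
    Visit sage.
  Visit pear.
At lime: go right to rye.
  At rye: no left child.
  At rye: go right to reed.
    At reed: go left to cedar.
      At cedar: go left to mint.
        mint is a leaf — visit mint.
      At cedar: no right child.
      Visit cedar.
    At reed: no right child.
    Visit reed.
  Visit rye.
Visit lime.
Full post-order sequence: kale, lily, fern, ash, sage, pear, mint, cedar, reed, rye, lime.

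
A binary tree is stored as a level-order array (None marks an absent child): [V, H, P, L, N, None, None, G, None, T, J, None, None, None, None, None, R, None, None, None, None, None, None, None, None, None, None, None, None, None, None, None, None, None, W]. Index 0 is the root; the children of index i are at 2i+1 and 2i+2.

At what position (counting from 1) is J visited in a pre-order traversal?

9

Pre-order visits the node, then its left subtree, then its right subtree.
Visit V.
At V: go left to H.
  Visit H.
  At H: go left to L.
    Visit L.
    At L: go left to G.
      Visit G.
      At G: no left child.
      At G: go right to R.
        Visit R.
        At R: no left child.
        At R: go right to W.
          W is a leaf — visit W.
    At L: no right child.
  At H: go right to N.
    Visit N.
    At N: go left to T.
      T is a leaf — visit T.
    At N: go right to J.
      J is a leaf — visit J.
At V: go right to P.
  P is a leaf — visit P.
Full pre-order sequence: V, H, L, G, R, W, N, T, J, P.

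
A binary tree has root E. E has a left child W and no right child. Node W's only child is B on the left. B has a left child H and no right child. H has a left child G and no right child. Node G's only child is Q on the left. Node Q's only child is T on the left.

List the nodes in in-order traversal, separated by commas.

T, Q, G, H, B, W, E

In-order visits the left subtree, then the node, then the right subtree.
At E: go left to W.
  At W: go left to B.
    At B: go left to H.
      At H: go left to G.
        At G: go left to Q.
          At Q: go left to T.
            T is a leaf — visit T.
          Visit Q.
          At Q: no right child.
        Visit G.
        At G: no right child.
      Visit H.
      At H: no right child.
    Visit B.
    At B: no right child.
  Visit W.
  At W: no right child.
Visit E.
At E: no right child.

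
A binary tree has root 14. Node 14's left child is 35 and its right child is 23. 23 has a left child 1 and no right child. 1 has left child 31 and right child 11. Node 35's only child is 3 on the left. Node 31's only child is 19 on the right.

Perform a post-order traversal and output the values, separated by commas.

3, 35, 19, 31, 11, 1, 23, 14

Post-order visits the left subtree, then the right subtree, then the node.
At 14: go left to 35.
  At 35: go left to 3.
    3 is a leaf — visit 3.
  At 35: no right child.
  Visit 35.
At 14: go right to 23.
  At 23: go left to 1.
    At 1: go left to 31.
      At 31: no left child.
      At 31: go right to 19.
        19 is a leaf — visit 19.
      Visit 31.
    At 1: go right to 11.
      11 is a leaf — visit 11.
    Visit 1.
  At 23: no right child.
  Visit 23.
Visit 14.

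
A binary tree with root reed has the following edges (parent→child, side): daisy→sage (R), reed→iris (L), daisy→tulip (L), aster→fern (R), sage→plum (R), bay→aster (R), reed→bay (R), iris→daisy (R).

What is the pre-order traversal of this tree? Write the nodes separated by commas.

reed, iris, daisy, tulip, sage, plum, bay, aster, fern

Pre-order visits the node, then its left subtree, then its right subtree.
Visit reed.
At reed: go left to iris.
  Visit iris.
  At iris: no left child.
  At iris: go right to daisy.
    Visit daisy.
    At daisy: go left to tulip.
      tulip is a leaf — visit tulip.
    At daisy: go right to sage.
      Visit sage.
      At sage: no left child.
      At sage: go right to plum.
        plum is a leaf — visit plum.
At reed: go right to bay.
  Visit bay.
  At bay: no left child.
  At bay: go right to aster.
    Visit aster.
    At aster: no left child.
    At aster: go right to fern.
      fern is a leaf — visit fern.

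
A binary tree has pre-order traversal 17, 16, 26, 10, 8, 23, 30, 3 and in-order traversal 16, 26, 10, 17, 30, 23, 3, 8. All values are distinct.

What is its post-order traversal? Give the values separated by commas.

10, 26, 16, 30, 3, 23, 8, 17

The first element of pre-order is the root; it splits in-order into left and right subtrees.
Root 17: left subtree has 3 nodes {16, 26, 10}, right has 4 {30, 23, 3, 8}.
  Root 16: left subtree has 0 nodes { }, right has 2 {26, 10}.
    Root 26: left subtree has 0 nodes { }, right has 1 {10}.
  Root 8: left subtree has 3 nodes {30, 23, 3}, right has 0 { }.
    Root 23: left subtree has 1 node {30}, right has 1 {3}.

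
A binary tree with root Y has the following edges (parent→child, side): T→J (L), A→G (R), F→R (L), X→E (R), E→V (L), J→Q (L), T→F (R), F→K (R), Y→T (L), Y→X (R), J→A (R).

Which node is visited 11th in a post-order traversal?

Post-order visits the left subtree, then the right subtree, then the node.
At Y: go left to T.
  At T: go left to J.
    At J: go left to Q.
      Q is a leaf — visit Q.
    At J: go right to A.
      At A: no left child.
      At A: go right to G.
        G is a leaf — visit G.
      Visit A.
    Visit J.
  At T: go right to F.
    At F: go left to R.
      R is a leaf — visit R.
    At F: go right to K.
      K is a leaf — visit K.
    Visit F.
  Visit T.
At Y: go right to X.
  At X: no left child.
  At X: go right to E.
    At E: go left to V.
      V is a leaf — visit V.
    At E: no right child.
    Visit E.
  Visit X.
Visit Y.
Full post-order sequence: Q, G, A, J, R, K, F, T, V, E, X, Y.

X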